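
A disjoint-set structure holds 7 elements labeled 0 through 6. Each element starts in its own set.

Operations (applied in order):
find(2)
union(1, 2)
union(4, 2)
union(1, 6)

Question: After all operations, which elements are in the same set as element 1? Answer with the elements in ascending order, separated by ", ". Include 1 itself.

Step 1: find(2) -> no change; set of 2 is {2}
Step 2: union(1, 2) -> merged; set of 1 now {1, 2}
Step 3: union(4, 2) -> merged; set of 4 now {1, 2, 4}
Step 4: union(1, 6) -> merged; set of 1 now {1, 2, 4, 6}
Component of 1: {1, 2, 4, 6}

Answer: 1, 2, 4, 6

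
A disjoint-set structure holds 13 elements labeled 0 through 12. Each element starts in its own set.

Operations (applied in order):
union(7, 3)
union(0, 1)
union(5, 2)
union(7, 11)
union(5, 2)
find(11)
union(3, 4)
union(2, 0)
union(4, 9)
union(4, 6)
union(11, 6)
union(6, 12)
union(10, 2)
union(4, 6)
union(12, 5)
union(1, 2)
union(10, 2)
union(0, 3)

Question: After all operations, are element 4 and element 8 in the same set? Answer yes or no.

Answer: no

Derivation:
Step 1: union(7, 3) -> merged; set of 7 now {3, 7}
Step 2: union(0, 1) -> merged; set of 0 now {0, 1}
Step 3: union(5, 2) -> merged; set of 5 now {2, 5}
Step 4: union(7, 11) -> merged; set of 7 now {3, 7, 11}
Step 5: union(5, 2) -> already same set; set of 5 now {2, 5}
Step 6: find(11) -> no change; set of 11 is {3, 7, 11}
Step 7: union(3, 4) -> merged; set of 3 now {3, 4, 7, 11}
Step 8: union(2, 0) -> merged; set of 2 now {0, 1, 2, 5}
Step 9: union(4, 9) -> merged; set of 4 now {3, 4, 7, 9, 11}
Step 10: union(4, 6) -> merged; set of 4 now {3, 4, 6, 7, 9, 11}
Step 11: union(11, 6) -> already same set; set of 11 now {3, 4, 6, 7, 9, 11}
Step 12: union(6, 12) -> merged; set of 6 now {3, 4, 6, 7, 9, 11, 12}
Step 13: union(10, 2) -> merged; set of 10 now {0, 1, 2, 5, 10}
Step 14: union(4, 6) -> already same set; set of 4 now {3, 4, 6, 7, 9, 11, 12}
Step 15: union(12, 5) -> merged; set of 12 now {0, 1, 2, 3, 4, 5, 6, 7, 9, 10, 11, 12}
Step 16: union(1, 2) -> already same set; set of 1 now {0, 1, 2, 3, 4, 5, 6, 7, 9, 10, 11, 12}
Step 17: union(10, 2) -> already same set; set of 10 now {0, 1, 2, 3, 4, 5, 6, 7, 9, 10, 11, 12}
Step 18: union(0, 3) -> already same set; set of 0 now {0, 1, 2, 3, 4, 5, 6, 7, 9, 10, 11, 12}
Set of 4: {0, 1, 2, 3, 4, 5, 6, 7, 9, 10, 11, 12}; 8 is not a member.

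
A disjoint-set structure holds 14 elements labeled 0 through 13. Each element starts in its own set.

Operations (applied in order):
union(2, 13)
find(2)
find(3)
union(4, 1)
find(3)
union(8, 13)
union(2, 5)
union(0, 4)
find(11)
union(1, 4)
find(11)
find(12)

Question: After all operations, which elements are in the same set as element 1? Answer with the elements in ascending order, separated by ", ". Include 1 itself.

Step 1: union(2, 13) -> merged; set of 2 now {2, 13}
Step 2: find(2) -> no change; set of 2 is {2, 13}
Step 3: find(3) -> no change; set of 3 is {3}
Step 4: union(4, 1) -> merged; set of 4 now {1, 4}
Step 5: find(3) -> no change; set of 3 is {3}
Step 6: union(8, 13) -> merged; set of 8 now {2, 8, 13}
Step 7: union(2, 5) -> merged; set of 2 now {2, 5, 8, 13}
Step 8: union(0, 4) -> merged; set of 0 now {0, 1, 4}
Step 9: find(11) -> no change; set of 11 is {11}
Step 10: union(1, 4) -> already same set; set of 1 now {0, 1, 4}
Step 11: find(11) -> no change; set of 11 is {11}
Step 12: find(12) -> no change; set of 12 is {12}
Component of 1: {0, 1, 4}

Answer: 0, 1, 4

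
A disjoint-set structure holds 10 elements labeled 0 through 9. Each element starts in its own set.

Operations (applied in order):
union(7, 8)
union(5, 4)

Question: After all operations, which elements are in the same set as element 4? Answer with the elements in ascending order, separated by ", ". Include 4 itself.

Answer: 4, 5

Derivation:
Step 1: union(7, 8) -> merged; set of 7 now {7, 8}
Step 2: union(5, 4) -> merged; set of 5 now {4, 5}
Component of 4: {4, 5}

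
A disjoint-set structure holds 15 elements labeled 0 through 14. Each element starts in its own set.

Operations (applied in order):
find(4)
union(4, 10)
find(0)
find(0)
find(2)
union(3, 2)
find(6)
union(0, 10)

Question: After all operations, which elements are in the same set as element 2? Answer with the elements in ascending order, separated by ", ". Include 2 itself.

Answer: 2, 3

Derivation:
Step 1: find(4) -> no change; set of 4 is {4}
Step 2: union(4, 10) -> merged; set of 4 now {4, 10}
Step 3: find(0) -> no change; set of 0 is {0}
Step 4: find(0) -> no change; set of 0 is {0}
Step 5: find(2) -> no change; set of 2 is {2}
Step 6: union(3, 2) -> merged; set of 3 now {2, 3}
Step 7: find(6) -> no change; set of 6 is {6}
Step 8: union(0, 10) -> merged; set of 0 now {0, 4, 10}
Component of 2: {2, 3}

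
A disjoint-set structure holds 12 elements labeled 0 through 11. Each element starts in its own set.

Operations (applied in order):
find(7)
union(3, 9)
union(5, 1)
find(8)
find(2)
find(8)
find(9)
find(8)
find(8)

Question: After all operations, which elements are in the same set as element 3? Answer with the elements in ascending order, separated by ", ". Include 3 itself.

Answer: 3, 9

Derivation:
Step 1: find(7) -> no change; set of 7 is {7}
Step 2: union(3, 9) -> merged; set of 3 now {3, 9}
Step 3: union(5, 1) -> merged; set of 5 now {1, 5}
Step 4: find(8) -> no change; set of 8 is {8}
Step 5: find(2) -> no change; set of 2 is {2}
Step 6: find(8) -> no change; set of 8 is {8}
Step 7: find(9) -> no change; set of 9 is {3, 9}
Step 8: find(8) -> no change; set of 8 is {8}
Step 9: find(8) -> no change; set of 8 is {8}
Component of 3: {3, 9}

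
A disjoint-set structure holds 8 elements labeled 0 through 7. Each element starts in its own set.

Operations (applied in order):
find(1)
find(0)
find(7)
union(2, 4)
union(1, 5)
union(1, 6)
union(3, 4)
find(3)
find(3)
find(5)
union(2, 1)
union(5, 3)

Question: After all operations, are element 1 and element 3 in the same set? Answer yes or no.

Answer: yes

Derivation:
Step 1: find(1) -> no change; set of 1 is {1}
Step 2: find(0) -> no change; set of 0 is {0}
Step 3: find(7) -> no change; set of 7 is {7}
Step 4: union(2, 4) -> merged; set of 2 now {2, 4}
Step 5: union(1, 5) -> merged; set of 1 now {1, 5}
Step 6: union(1, 6) -> merged; set of 1 now {1, 5, 6}
Step 7: union(3, 4) -> merged; set of 3 now {2, 3, 4}
Step 8: find(3) -> no change; set of 3 is {2, 3, 4}
Step 9: find(3) -> no change; set of 3 is {2, 3, 4}
Step 10: find(5) -> no change; set of 5 is {1, 5, 6}
Step 11: union(2, 1) -> merged; set of 2 now {1, 2, 3, 4, 5, 6}
Step 12: union(5, 3) -> already same set; set of 5 now {1, 2, 3, 4, 5, 6}
Set of 1: {1, 2, 3, 4, 5, 6}; 3 is a member.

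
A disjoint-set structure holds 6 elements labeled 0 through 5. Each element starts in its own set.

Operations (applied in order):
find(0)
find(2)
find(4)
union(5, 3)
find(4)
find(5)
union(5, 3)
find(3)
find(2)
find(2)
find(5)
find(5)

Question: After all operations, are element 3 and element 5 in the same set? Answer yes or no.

Step 1: find(0) -> no change; set of 0 is {0}
Step 2: find(2) -> no change; set of 2 is {2}
Step 3: find(4) -> no change; set of 4 is {4}
Step 4: union(5, 3) -> merged; set of 5 now {3, 5}
Step 5: find(4) -> no change; set of 4 is {4}
Step 6: find(5) -> no change; set of 5 is {3, 5}
Step 7: union(5, 3) -> already same set; set of 5 now {3, 5}
Step 8: find(3) -> no change; set of 3 is {3, 5}
Step 9: find(2) -> no change; set of 2 is {2}
Step 10: find(2) -> no change; set of 2 is {2}
Step 11: find(5) -> no change; set of 5 is {3, 5}
Step 12: find(5) -> no change; set of 5 is {3, 5}
Set of 3: {3, 5}; 5 is a member.

Answer: yes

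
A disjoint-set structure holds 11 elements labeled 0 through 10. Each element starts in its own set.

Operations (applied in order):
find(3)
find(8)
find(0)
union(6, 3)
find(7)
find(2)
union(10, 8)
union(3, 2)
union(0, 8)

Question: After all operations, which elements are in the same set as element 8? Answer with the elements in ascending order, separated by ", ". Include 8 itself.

Step 1: find(3) -> no change; set of 3 is {3}
Step 2: find(8) -> no change; set of 8 is {8}
Step 3: find(0) -> no change; set of 0 is {0}
Step 4: union(6, 3) -> merged; set of 6 now {3, 6}
Step 5: find(7) -> no change; set of 7 is {7}
Step 6: find(2) -> no change; set of 2 is {2}
Step 7: union(10, 8) -> merged; set of 10 now {8, 10}
Step 8: union(3, 2) -> merged; set of 3 now {2, 3, 6}
Step 9: union(0, 8) -> merged; set of 0 now {0, 8, 10}
Component of 8: {0, 8, 10}

Answer: 0, 8, 10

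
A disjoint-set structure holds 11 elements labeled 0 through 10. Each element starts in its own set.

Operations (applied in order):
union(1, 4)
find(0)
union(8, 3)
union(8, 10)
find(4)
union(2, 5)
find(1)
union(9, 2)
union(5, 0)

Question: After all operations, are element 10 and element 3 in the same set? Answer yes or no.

Answer: yes

Derivation:
Step 1: union(1, 4) -> merged; set of 1 now {1, 4}
Step 2: find(0) -> no change; set of 0 is {0}
Step 3: union(8, 3) -> merged; set of 8 now {3, 8}
Step 4: union(8, 10) -> merged; set of 8 now {3, 8, 10}
Step 5: find(4) -> no change; set of 4 is {1, 4}
Step 6: union(2, 5) -> merged; set of 2 now {2, 5}
Step 7: find(1) -> no change; set of 1 is {1, 4}
Step 8: union(9, 2) -> merged; set of 9 now {2, 5, 9}
Step 9: union(5, 0) -> merged; set of 5 now {0, 2, 5, 9}
Set of 10: {3, 8, 10}; 3 is a member.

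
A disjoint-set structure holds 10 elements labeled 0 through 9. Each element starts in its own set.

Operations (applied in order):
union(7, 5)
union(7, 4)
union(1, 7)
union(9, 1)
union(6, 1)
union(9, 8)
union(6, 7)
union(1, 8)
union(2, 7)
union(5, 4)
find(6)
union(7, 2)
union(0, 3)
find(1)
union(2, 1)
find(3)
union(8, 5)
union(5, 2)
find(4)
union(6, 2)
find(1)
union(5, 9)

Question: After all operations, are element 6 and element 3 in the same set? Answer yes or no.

Answer: no

Derivation:
Step 1: union(7, 5) -> merged; set of 7 now {5, 7}
Step 2: union(7, 4) -> merged; set of 7 now {4, 5, 7}
Step 3: union(1, 7) -> merged; set of 1 now {1, 4, 5, 7}
Step 4: union(9, 1) -> merged; set of 9 now {1, 4, 5, 7, 9}
Step 5: union(6, 1) -> merged; set of 6 now {1, 4, 5, 6, 7, 9}
Step 6: union(9, 8) -> merged; set of 9 now {1, 4, 5, 6, 7, 8, 9}
Step 7: union(6, 7) -> already same set; set of 6 now {1, 4, 5, 6, 7, 8, 9}
Step 8: union(1, 8) -> already same set; set of 1 now {1, 4, 5, 6, 7, 8, 9}
Step 9: union(2, 7) -> merged; set of 2 now {1, 2, 4, 5, 6, 7, 8, 9}
Step 10: union(5, 4) -> already same set; set of 5 now {1, 2, 4, 5, 6, 7, 8, 9}
Step 11: find(6) -> no change; set of 6 is {1, 2, 4, 5, 6, 7, 8, 9}
Step 12: union(7, 2) -> already same set; set of 7 now {1, 2, 4, 5, 6, 7, 8, 9}
Step 13: union(0, 3) -> merged; set of 0 now {0, 3}
Step 14: find(1) -> no change; set of 1 is {1, 2, 4, 5, 6, 7, 8, 9}
Step 15: union(2, 1) -> already same set; set of 2 now {1, 2, 4, 5, 6, 7, 8, 9}
Step 16: find(3) -> no change; set of 3 is {0, 3}
Step 17: union(8, 5) -> already same set; set of 8 now {1, 2, 4, 5, 6, 7, 8, 9}
Step 18: union(5, 2) -> already same set; set of 5 now {1, 2, 4, 5, 6, 7, 8, 9}
Step 19: find(4) -> no change; set of 4 is {1, 2, 4, 5, 6, 7, 8, 9}
Step 20: union(6, 2) -> already same set; set of 6 now {1, 2, 4, 5, 6, 7, 8, 9}
Step 21: find(1) -> no change; set of 1 is {1, 2, 4, 5, 6, 7, 8, 9}
Step 22: union(5, 9) -> already same set; set of 5 now {1, 2, 4, 5, 6, 7, 8, 9}
Set of 6: {1, 2, 4, 5, 6, 7, 8, 9}; 3 is not a member.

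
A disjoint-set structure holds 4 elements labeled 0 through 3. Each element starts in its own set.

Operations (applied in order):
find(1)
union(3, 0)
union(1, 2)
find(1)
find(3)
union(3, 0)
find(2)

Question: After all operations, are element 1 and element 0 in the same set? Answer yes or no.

Step 1: find(1) -> no change; set of 1 is {1}
Step 2: union(3, 0) -> merged; set of 3 now {0, 3}
Step 3: union(1, 2) -> merged; set of 1 now {1, 2}
Step 4: find(1) -> no change; set of 1 is {1, 2}
Step 5: find(3) -> no change; set of 3 is {0, 3}
Step 6: union(3, 0) -> already same set; set of 3 now {0, 3}
Step 7: find(2) -> no change; set of 2 is {1, 2}
Set of 1: {1, 2}; 0 is not a member.

Answer: no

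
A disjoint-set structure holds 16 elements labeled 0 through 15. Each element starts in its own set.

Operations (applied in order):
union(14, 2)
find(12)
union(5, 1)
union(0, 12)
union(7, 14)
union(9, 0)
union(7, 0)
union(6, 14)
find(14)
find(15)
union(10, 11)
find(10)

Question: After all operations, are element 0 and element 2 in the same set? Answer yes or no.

Answer: yes

Derivation:
Step 1: union(14, 2) -> merged; set of 14 now {2, 14}
Step 2: find(12) -> no change; set of 12 is {12}
Step 3: union(5, 1) -> merged; set of 5 now {1, 5}
Step 4: union(0, 12) -> merged; set of 0 now {0, 12}
Step 5: union(7, 14) -> merged; set of 7 now {2, 7, 14}
Step 6: union(9, 0) -> merged; set of 9 now {0, 9, 12}
Step 7: union(7, 0) -> merged; set of 7 now {0, 2, 7, 9, 12, 14}
Step 8: union(6, 14) -> merged; set of 6 now {0, 2, 6, 7, 9, 12, 14}
Step 9: find(14) -> no change; set of 14 is {0, 2, 6, 7, 9, 12, 14}
Step 10: find(15) -> no change; set of 15 is {15}
Step 11: union(10, 11) -> merged; set of 10 now {10, 11}
Step 12: find(10) -> no change; set of 10 is {10, 11}
Set of 0: {0, 2, 6, 7, 9, 12, 14}; 2 is a member.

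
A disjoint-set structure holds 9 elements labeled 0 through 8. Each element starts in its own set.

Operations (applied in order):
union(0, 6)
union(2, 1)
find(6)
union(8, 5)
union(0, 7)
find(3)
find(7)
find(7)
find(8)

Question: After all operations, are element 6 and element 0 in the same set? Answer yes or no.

Answer: yes

Derivation:
Step 1: union(0, 6) -> merged; set of 0 now {0, 6}
Step 2: union(2, 1) -> merged; set of 2 now {1, 2}
Step 3: find(6) -> no change; set of 6 is {0, 6}
Step 4: union(8, 5) -> merged; set of 8 now {5, 8}
Step 5: union(0, 7) -> merged; set of 0 now {0, 6, 7}
Step 6: find(3) -> no change; set of 3 is {3}
Step 7: find(7) -> no change; set of 7 is {0, 6, 7}
Step 8: find(7) -> no change; set of 7 is {0, 6, 7}
Step 9: find(8) -> no change; set of 8 is {5, 8}
Set of 6: {0, 6, 7}; 0 is a member.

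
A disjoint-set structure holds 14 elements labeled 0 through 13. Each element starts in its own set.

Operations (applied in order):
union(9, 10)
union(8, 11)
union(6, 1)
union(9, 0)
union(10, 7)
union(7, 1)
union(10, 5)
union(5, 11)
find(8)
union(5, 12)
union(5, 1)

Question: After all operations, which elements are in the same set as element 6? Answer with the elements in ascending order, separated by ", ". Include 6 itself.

Answer: 0, 1, 5, 6, 7, 8, 9, 10, 11, 12

Derivation:
Step 1: union(9, 10) -> merged; set of 9 now {9, 10}
Step 2: union(8, 11) -> merged; set of 8 now {8, 11}
Step 3: union(6, 1) -> merged; set of 6 now {1, 6}
Step 4: union(9, 0) -> merged; set of 9 now {0, 9, 10}
Step 5: union(10, 7) -> merged; set of 10 now {0, 7, 9, 10}
Step 6: union(7, 1) -> merged; set of 7 now {0, 1, 6, 7, 9, 10}
Step 7: union(10, 5) -> merged; set of 10 now {0, 1, 5, 6, 7, 9, 10}
Step 8: union(5, 11) -> merged; set of 5 now {0, 1, 5, 6, 7, 8, 9, 10, 11}
Step 9: find(8) -> no change; set of 8 is {0, 1, 5, 6, 7, 8, 9, 10, 11}
Step 10: union(5, 12) -> merged; set of 5 now {0, 1, 5, 6, 7, 8, 9, 10, 11, 12}
Step 11: union(5, 1) -> already same set; set of 5 now {0, 1, 5, 6, 7, 8, 9, 10, 11, 12}
Component of 6: {0, 1, 5, 6, 7, 8, 9, 10, 11, 12}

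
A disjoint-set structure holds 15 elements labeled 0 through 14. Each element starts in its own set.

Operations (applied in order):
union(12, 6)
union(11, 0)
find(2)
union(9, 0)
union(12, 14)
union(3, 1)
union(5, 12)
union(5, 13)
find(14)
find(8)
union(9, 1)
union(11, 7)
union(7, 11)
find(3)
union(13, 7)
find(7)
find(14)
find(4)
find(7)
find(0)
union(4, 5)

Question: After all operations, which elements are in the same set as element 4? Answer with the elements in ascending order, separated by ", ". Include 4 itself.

Answer: 0, 1, 3, 4, 5, 6, 7, 9, 11, 12, 13, 14

Derivation:
Step 1: union(12, 6) -> merged; set of 12 now {6, 12}
Step 2: union(11, 0) -> merged; set of 11 now {0, 11}
Step 3: find(2) -> no change; set of 2 is {2}
Step 4: union(9, 0) -> merged; set of 9 now {0, 9, 11}
Step 5: union(12, 14) -> merged; set of 12 now {6, 12, 14}
Step 6: union(3, 1) -> merged; set of 3 now {1, 3}
Step 7: union(5, 12) -> merged; set of 5 now {5, 6, 12, 14}
Step 8: union(5, 13) -> merged; set of 5 now {5, 6, 12, 13, 14}
Step 9: find(14) -> no change; set of 14 is {5, 6, 12, 13, 14}
Step 10: find(8) -> no change; set of 8 is {8}
Step 11: union(9, 1) -> merged; set of 9 now {0, 1, 3, 9, 11}
Step 12: union(11, 7) -> merged; set of 11 now {0, 1, 3, 7, 9, 11}
Step 13: union(7, 11) -> already same set; set of 7 now {0, 1, 3, 7, 9, 11}
Step 14: find(3) -> no change; set of 3 is {0, 1, 3, 7, 9, 11}
Step 15: union(13, 7) -> merged; set of 13 now {0, 1, 3, 5, 6, 7, 9, 11, 12, 13, 14}
Step 16: find(7) -> no change; set of 7 is {0, 1, 3, 5, 6, 7, 9, 11, 12, 13, 14}
Step 17: find(14) -> no change; set of 14 is {0, 1, 3, 5, 6, 7, 9, 11, 12, 13, 14}
Step 18: find(4) -> no change; set of 4 is {4}
Step 19: find(7) -> no change; set of 7 is {0, 1, 3, 5, 6, 7, 9, 11, 12, 13, 14}
Step 20: find(0) -> no change; set of 0 is {0, 1, 3, 5, 6, 7, 9, 11, 12, 13, 14}
Step 21: union(4, 5) -> merged; set of 4 now {0, 1, 3, 4, 5, 6, 7, 9, 11, 12, 13, 14}
Component of 4: {0, 1, 3, 4, 5, 6, 7, 9, 11, 12, 13, 14}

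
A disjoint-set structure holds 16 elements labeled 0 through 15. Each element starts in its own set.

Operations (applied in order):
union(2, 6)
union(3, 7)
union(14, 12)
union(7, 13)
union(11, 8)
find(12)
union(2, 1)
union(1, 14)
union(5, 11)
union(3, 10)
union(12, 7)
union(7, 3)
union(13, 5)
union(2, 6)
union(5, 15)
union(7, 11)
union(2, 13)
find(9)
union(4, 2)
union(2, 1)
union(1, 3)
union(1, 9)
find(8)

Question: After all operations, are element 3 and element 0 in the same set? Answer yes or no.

Step 1: union(2, 6) -> merged; set of 2 now {2, 6}
Step 2: union(3, 7) -> merged; set of 3 now {3, 7}
Step 3: union(14, 12) -> merged; set of 14 now {12, 14}
Step 4: union(7, 13) -> merged; set of 7 now {3, 7, 13}
Step 5: union(11, 8) -> merged; set of 11 now {8, 11}
Step 6: find(12) -> no change; set of 12 is {12, 14}
Step 7: union(2, 1) -> merged; set of 2 now {1, 2, 6}
Step 8: union(1, 14) -> merged; set of 1 now {1, 2, 6, 12, 14}
Step 9: union(5, 11) -> merged; set of 5 now {5, 8, 11}
Step 10: union(3, 10) -> merged; set of 3 now {3, 7, 10, 13}
Step 11: union(12, 7) -> merged; set of 12 now {1, 2, 3, 6, 7, 10, 12, 13, 14}
Step 12: union(7, 3) -> already same set; set of 7 now {1, 2, 3, 6, 7, 10, 12, 13, 14}
Step 13: union(13, 5) -> merged; set of 13 now {1, 2, 3, 5, 6, 7, 8, 10, 11, 12, 13, 14}
Step 14: union(2, 6) -> already same set; set of 2 now {1, 2, 3, 5, 6, 7, 8, 10, 11, 12, 13, 14}
Step 15: union(5, 15) -> merged; set of 5 now {1, 2, 3, 5, 6, 7, 8, 10, 11, 12, 13, 14, 15}
Step 16: union(7, 11) -> already same set; set of 7 now {1, 2, 3, 5, 6, 7, 8, 10, 11, 12, 13, 14, 15}
Step 17: union(2, 13) -> already same set; set of 2 now {1, 2, 3, 5, 6, 7, 8, 10, 11, 12, 13, 14, 15}
Step 18: find(9) -> no change; set of 9 is {9}
Step 19: union(4, 2) -> merged; set of 4 now {1, 2, 3, 4, 5, 6, 7, 8, 10, 11, 12, 13, 14, 15}
Step 20: union(2, 1) -> already same set; set of 2 now {1, 2, 3, 4, 5, 6, 7, 8, 10, 11, 12, 13, 14, 15}
Step 21: union(1, 3) -> already same set; set of 1 now {1, 2, 3, 4, 5, 6, 7, 8, 10, 11, 12, 13, 14, 15}
Step 22: union(1, 9) -> merged; set of 1 now {1, 2, 3, 4, 5, 6, 7, 8, 9, 10, 11, 12, 13, 14, 15}
Step 23: find(8) -> no change; set of 8 is {1, 2, 3, 4, 5, 6, 7, 8, 9, 10, 11, 12, 13, 14, 15}
Set of 3: {1, 2, 3, 4, 5, 6, 7, 8, 9, 10, 11, 12, 13, 14, 15}; 0 is not a member.

Answer: no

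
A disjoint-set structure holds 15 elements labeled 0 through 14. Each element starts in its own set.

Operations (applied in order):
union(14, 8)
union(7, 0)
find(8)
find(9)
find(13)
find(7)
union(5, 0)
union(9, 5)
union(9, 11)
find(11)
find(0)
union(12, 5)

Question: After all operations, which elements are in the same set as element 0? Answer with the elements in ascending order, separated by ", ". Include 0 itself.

Step 1: union(14, 8) -> merged; set of 14 now {8, 14}
Step 2: union(7, 0) -> merged; set of 7 now {0, 7}
Step 3: find(8) -> no change; set of 8 is {8, 14}
Step 4: find(9) -> no change; set of 9 is {9}
Step 5: find(13) -> no change; set of 13 is {13}
Step 6: find(7) -> no change; set of 7 is {0, 7}
Step 7: union(5, 0) -> merged; set of 5 now {0, 5, 7}
Step 8: union(9, 5) -> merged; set of 9 now {0, 5, 7, 9}
Step 9: union(9, 11) -> merged; set of 9 now {0, 5, 7, 9, 11}
Step 10: find(11) -> no change; set of 11 is {0, 5, 7, 9, 11}
Step 11: find(0) -> no change; set of 0 is {0, 5, 7, 9, 11}
Step 12: union(12, 5) -> merged; set of 12 now {0, 5, 7, 9, 11, 12}
Component of 0: {0, 5, 7, 9, 11, 12}

Answer: 0, 5, 7, 9, 11, 12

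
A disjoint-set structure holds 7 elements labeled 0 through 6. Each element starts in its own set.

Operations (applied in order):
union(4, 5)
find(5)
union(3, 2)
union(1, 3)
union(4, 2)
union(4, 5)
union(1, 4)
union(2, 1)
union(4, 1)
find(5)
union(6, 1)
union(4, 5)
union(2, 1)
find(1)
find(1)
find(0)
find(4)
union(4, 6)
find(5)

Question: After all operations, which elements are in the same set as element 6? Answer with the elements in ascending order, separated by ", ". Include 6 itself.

Step 1: union(4, 5) -> merged; set of 4 now {4, 5}
Step 2: find(5) -> no change; set of 5 is {4, 5}
Step 3: union(3, 2) -> merged; set of 3 now {2, 3}
Step 4: union(1, 3) -> merged; set of 1 now {1, 2, 3}
Step 5: union(4, 2) -> merged; set of 4 now {1, 2, 3, 4, 5}
Step 6: union(4, 5) -> already same set; set of 4 now {1, 2, 3, 4, 5}
Step 7: union(1, 4) -> already same set; set of 1 now {1, 2, 3, 4, 5}
Step 8: union(2, 1) -> already same set; set of 2 now {1, 2, 3, 4, 5}
Step 9: union(4, 1) -> already same set; set of 4 now {1, 2, 3, 4, 5}
Step 10: find(5) -> no change; set of 5 is {1, 2, 3, 4, 5}
Step 11: union(6, 1) -> merged; set of 6 now {1, 2, 3, 4, 5, 6}
Step 12: union(4, 5) -> already same set; set of 4 now {1, 2, 3, 4, 5, 6}
Step 13: union(2, 1) -> already same set; set of 2 now {1, 2, 3, 4, 5, 6}
Step 14: find(1) -> no change; set of 1 is {1, 2, 3, 4, 5, 6}
Step 15: find(1) -> no change; set of 1 is {1, 2, 3, 4, 5, 6}
Step 16: find(0) -> no change; set of 0 is {0}
Step 17: find(4) -> no change; set of 4 is {1, 2, 3, 4, 5, 6}
Step 18: union(4, 6) -> already same set; set of 4 now {1, 2, 3, 4, 5, 6}
Step 19: find(5) -> no change; set of 5 is {1, 2, 3, 4, 5, 6}
Component of 6: {1, 2, 3, 4, 5, 6}

Answer: 1, 2, 3, 4, 5, 6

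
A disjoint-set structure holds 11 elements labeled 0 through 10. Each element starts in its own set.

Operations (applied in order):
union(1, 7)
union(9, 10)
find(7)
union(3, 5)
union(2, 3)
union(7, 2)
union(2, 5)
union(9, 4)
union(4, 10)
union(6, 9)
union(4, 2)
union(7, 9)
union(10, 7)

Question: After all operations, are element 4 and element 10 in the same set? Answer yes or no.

Step 1: union(1, 7) -> merged; set of 1 now {1, 7}
Step 2: union(9, 10) -> merged; set of 9 now {9, 10}
Step 3: find(7) -> no change; set of 7 is {1, 7}
Step 4: union(3, 5) -> merged; set of 3 now {3, 5}
Step 5: union(2, 3) -> merged; set of 2 now {2, 3, 5}
Step 6: union(7, 2) -> merged; set of 7 now {1, 2, 3, 5, 7}
Step 7: union(2, 5) -> already same set; set of 2 now {1, 2, 3, 5, 7}
Step 8: union(9, 4) -> merged; set of 9 now {4, 9, 10}
Step 9: union(4, 10) -> already same set; set of 4 now {4, 9, 10}
Step 10: union(6, 9) -> merged; set of 6 now {4, 6, 9, 10}
Step 11: union(4, 2) -> merged; set of 4 now {1, 2, 3, 4, 5, 6, 7, 9, 10}
Step 12: union(7, 9) -> already same set; set of 7 now {1, 2, 3, 4, 5, 6, 7, 9, 10}
Step 13: union(10, 7) -> already same set; set of 10 now {1, 2, 3, 4, 5, 6, 7, 9, 10}
Set of 4: {1, 2, 3, 4, 5, 6, 7, 9, 10}; 10 is a member.

Answer: yes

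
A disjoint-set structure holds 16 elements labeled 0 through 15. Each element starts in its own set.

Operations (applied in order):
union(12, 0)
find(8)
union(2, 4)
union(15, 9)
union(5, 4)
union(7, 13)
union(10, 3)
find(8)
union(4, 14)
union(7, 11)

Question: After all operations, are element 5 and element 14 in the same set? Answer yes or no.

Answer: yes

Derivation:
Step 1: union(12, 0) -> merged; set of 12 now {0, 12}
Step 2: find(8) -> no change; set of 8 is {8}
Step 3: union(2, 4) -> merged; set of 2 now {2, 4}
Step 4: union(15, 9) -> merged; set of 15 now {9, 15}
Step 5: union(5, 4) -> merged; set of 5 now {2, 4, 5}
Step 6: union(7, 13) -> merged; set of 7 now {7, 13}
Step 7: union(10, 3) -> merged; set of 10 now {3, 10}
Step 8: find(8) -> no change; set of 8 is {8}
Step 9: union(4, 14) -> merged; set of 4 now {2, 4, 5, 14}
Step 10: union(7, 11) -> merged; set of 7 now {7, 11, 13}
Set of 5: {2, 4, 5, 14}; 14 is a member.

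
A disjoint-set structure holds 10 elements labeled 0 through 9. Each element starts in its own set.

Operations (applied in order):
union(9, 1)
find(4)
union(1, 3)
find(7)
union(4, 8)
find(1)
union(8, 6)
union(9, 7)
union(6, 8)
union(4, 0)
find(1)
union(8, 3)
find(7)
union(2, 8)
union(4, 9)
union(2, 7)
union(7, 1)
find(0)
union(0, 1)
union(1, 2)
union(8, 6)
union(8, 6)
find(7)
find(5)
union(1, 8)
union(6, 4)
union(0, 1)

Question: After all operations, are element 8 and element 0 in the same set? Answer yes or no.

Answer: yes

Derivation:
Step 1: union(9, 1) -> merged; set of 9 now {1, 9}
Step 2: find(4) -> no change; set of 4 is {4}
Step 3: union(1, 3) -> merged; set of 1 now {1, 3, 9}
Step 4: find(7) -> no change; set of 7 is {7}
Step 5: union(4, 8) -> merged; set of 4 now {4, 8}
Step 6: find(1) -> no change; set of 1 is {1, 3, 9}
Step 7: union(8, 6) -> merged; set of 8 now {4, 6, 8}
Step 8: union(9, 7) -> merged; set of 9 now {1, 3, 7, 9}
Step 9: union(6, 8) -> already same set; set of 6 now {4, 6, 8}
Step 10: union(4, 0) -> merged; set of 4 now {0, 4, 6, 8}
Step 11: find(1) -> no change; set of 1 is {1, 3, 7, 9}
Step 12: union(8, 3) -> merged; set of 8 now {0, 1, 3, 4, 6, 7, 8, 9}
Step 13: find(7) -> no change; set of 7 is {0, 1, 3, 4, 6, 7, 8, 9}
Step 14: union(2, 8) -> merged; set of 2 now {0, 1, 2, 3, 4, 6, 7, 8, 9}
Step 15: union(4, 9) -> already same set; set of 4 now {0, 1, 2, 3, 4, 6, 7, 8, 9}
Step 16: union(2, 7) -> already same set; set of 2 now {0, 1, 2, 3, 4, 6, 7, 8, 9}
Step 17: union(7, 1) -> already same set; set of 7 now {0, 1, 2, 3, 4, 6, 7, 8, 9}
Step 18: find(0) -> no change; set of 0 is {0, 1, 2, 3, 4, 6, 7, 8, 9}
Step 19: union(0, 1) -> already same set; set of 0 now {0, 1, 2, 3, 4, 6, 7, 8, 9}
Step 20: union(1, 2) -> already same set; set of 1 now {0, 1, 2, 3, 4, 6, 7, 8, 9}
Step 21: union(8, 6) -> already same set; set of 8 now {0, 1, 2, 3, 4, 6, 7, 8, 9}
Step 22: union(8, 6) -> already same set; set of 8 now {0, 1, 2, 3, 4, 6, 7, 8, 9}
Step 23: find(7) -> no change; set of 7 is {0, 1, 2, 3, 4, 6, 7, 8, 9}
Step 24: find(5) -> no change; set of 5 is {5}
Step 25: union(1, 8) -> already same set; set of 1 now {0, 1, 2, 3, 4, 6, 7, 8, 9}
Step 26: union(6, 4) -> already same set; set of 6 now {0, 1, 2, 3, 4, 6, 7, 8, 9}
Step 27: union(0, 1) -> already same set; set of 0 now {0, 1, 2, 3, 4, 6, 7, 8, 9}
Set of 8: {0, 1, 2, 3, 4, 6, 7, 8, 9}; 0 is a member.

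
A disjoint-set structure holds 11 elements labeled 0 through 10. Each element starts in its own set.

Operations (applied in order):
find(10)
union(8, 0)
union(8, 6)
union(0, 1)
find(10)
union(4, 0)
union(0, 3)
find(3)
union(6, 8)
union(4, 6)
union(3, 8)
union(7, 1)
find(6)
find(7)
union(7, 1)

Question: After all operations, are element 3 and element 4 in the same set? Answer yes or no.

Step 1: find(10) -> no change; set of 10 is {10}
Step 2: union(8, 0) -> merged; set of 8 now {0, 8}
Step 3: union(8, 6) -> merged; set of 8 now {0, 6, 8}
Step 4: union(0, 1) -> merged; set of 0 now {0, 1, 6, 8}
Step 5: find(10) -> no change; set of 10 is {10}
Step 6: union(4, 0) -> merged; set of 4 now {0, 1, 4, 6, 8}
Step 7: union(0, 3) -> merged; set of 0 now {0, 1, 3, 4, 6, 8}
Step 8: find(3) -> no change; set of 3 is {0, 1, 3, 4, 6, 8}
Step 9: union(6, 8) -> already same set; set of 6 now {0, 1, 3, 4, 6, 8}
Step 10: union(4, 6) -> already same set; set of 4 now {0, 1, 3, 4, 6, 8}
Step 11: union(3, 8) -> already same set; set of 3 now {0, 1, 3, 4, 6, 8}
Step 12: union(7, 1) -> merged; set of 7 now {0, 1, 3, 4, 6, 7, 8}
Step 13: find(6) -> no change; set of 6 is {0, 1, 3, 4, 6, 7, 8}
Step 14: find(7) -> no change; set of 7 is {0, 1, 3, 4, 6, 7, 8}
Step 15: union(7, 1) -> already same set; set of 7 now {0, 1, 3, 4, 6, 7, 8}
Set of 3: {0, 1, 3, 4, 6, 7, 8}; 4 is a member.

Answer: yes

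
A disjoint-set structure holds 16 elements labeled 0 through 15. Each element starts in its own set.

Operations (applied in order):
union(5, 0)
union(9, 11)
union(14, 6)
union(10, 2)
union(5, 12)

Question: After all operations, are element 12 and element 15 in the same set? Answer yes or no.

Answer: no

Derivation:
Step 1: union(5, 0) -> merged; set of 5 now {0, 5}
Step 2: union(9, 11) -> merged; set of 9 now {9, 11}
Step 3: union(14, 6) -> merged; set of 14 now {6, 14}
Step 4: union(10, 2) -> merged; set of 10 now {2, 10}
Step 5: union(5, 12) -> merged; set of 5 now {0, 5, 12}
Set of 12: {0, 5, 12}; 15 is not a member.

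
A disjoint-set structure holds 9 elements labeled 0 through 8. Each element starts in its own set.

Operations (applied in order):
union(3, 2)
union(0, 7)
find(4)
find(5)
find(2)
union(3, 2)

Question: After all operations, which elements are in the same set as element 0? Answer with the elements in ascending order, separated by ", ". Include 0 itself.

Step 1: union(3, 2) -> merged; set of 3 now {2, 3}
Step 2: union(0, 7) -> merged; set of 0 now {0, 7}
Step 3: find(4) -> no change; set of 4 is {4}
Step 4: find(5) -> no change; set of 5 is {5}
Step 5: find(2) -> no change; set of 2 is {2, 3}
Step 6: union(3, 2) -> already same set; set of 3 now {2, 3}
Component of 0: {0, 7}

Answer: 0, 7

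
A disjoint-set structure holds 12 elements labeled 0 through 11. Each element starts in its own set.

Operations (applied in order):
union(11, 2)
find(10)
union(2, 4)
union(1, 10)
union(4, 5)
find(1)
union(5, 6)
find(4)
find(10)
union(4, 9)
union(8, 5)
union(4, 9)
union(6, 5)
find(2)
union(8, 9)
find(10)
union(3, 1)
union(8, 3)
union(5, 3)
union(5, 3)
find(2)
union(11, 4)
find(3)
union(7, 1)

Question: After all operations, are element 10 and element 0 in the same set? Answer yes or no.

Answer: no

Derivation:
Step 1: union(11, 2) -> merged; set of 11 now {2, 11}
Step 2: find(10) -> no change; set of 10 is {10}
Step 3: union(2, 4) -> merged; set of 2 now {2, 4, 11}
Step 4: union(1, 10) -> merged; set of 1 now {1, 10}
Step 5: union(4, 5) -> merged; set of 4 now {2, 4, 5, 11}
Step 6: find(1) -> no change; set of 1 is {1, 10}
Step 7: union(5, 6) -> merged; set of 5 now {2, 4, 5, 6, 11}
Step 8: find(4) -> no change; set of 4 is {2, 4, 5, 6, 11}
Step 9: find(10) -> no change; set of 10 is {1, 10}
Step 10: union(4, 9) -> merged; set of 4 now {2, 4, 5, 6, 9, 11}
Step 11: union(8, 5) -> merged; set of 8 now {2, 4, 5, 6, 8, 9, 11}
Step 12: union(4, 9) -> already same set; set of 4 now {2, 4, 5, 6, 8, 9, 11}
Step 13: union(6, 5) -> already same set; set of 6 now {2, 4, 5, 6, 8, 9, 11}
Step 14: find(2) -> no change; set of 2 is {2, 4, 5, 6, 8, 9, 11}
Step 15: union(8, 9) -> already same set; set of 8 now {2, 4, 5, 6, 8, 9, 11}
Step 16: find(10) -> no change; set of 10 is {1, 10}
Step 17: union(3, 1) -> merged; set of 3 now {1, 3, 10}
Step 18: union(8, 3) -> merged; set of 8 now {1, 2, 3, 4, 5, 6, 8, 9, 10, 11}
Step 19: union(5, 3) -> already same set; set of 5 now {1, 2, 3, 4, 5, 6, 8, 9, 10, 11}
Step 20: union(5, 3) -> already same set; set of 5 now {1, 2, 3, 4, 5, 6, 8, 9, 10, 11}
Step 21: find(2) -> no change; set of 2 is {1, 2, 3, 4, 5, 6, 8, 9, 10, 11}
Step 22: union(11, 4) -> already same set; set of 11 now {1, 2, 3, 4, 5, 6, 8, 9, 10, 11}
Step 23: find(3) -> no change; set of 3 is {1, 2, 3, 4, 5, 6, 8, 9, 10, 11}
Step 24: union(7, 1) -> merged; set of 7 now {1, 2, 3, 4, 5, 6, 7, 8, 9, 10, 11}
Set of 10: {1, 2, 3, 4, 5, 6, 7, 8, 9, 10, 11}; 0 is not a member.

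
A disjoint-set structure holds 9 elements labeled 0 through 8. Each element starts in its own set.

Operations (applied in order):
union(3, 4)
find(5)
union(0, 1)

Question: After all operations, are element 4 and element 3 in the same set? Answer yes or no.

Step 1: union(3, 4) -> merged; set of 3 now {3, 4}
Step 2: find(5) -> no change; set of 5 is {5}
Step 3: union(0, 1) -> merged; set of 0 now {0, 1}
Set of 4: {3, 4}; 3 is a member.

Answer: yes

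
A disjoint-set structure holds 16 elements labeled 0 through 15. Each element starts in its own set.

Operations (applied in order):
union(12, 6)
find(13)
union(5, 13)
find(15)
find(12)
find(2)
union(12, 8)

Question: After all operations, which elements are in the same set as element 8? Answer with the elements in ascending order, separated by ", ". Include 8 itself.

Step 1: union(12, 6) -> merged; set of 12 now {6, 12}
Step 2: find(13) -> no change; set of 13 is {13}
Step 3: union(5, 13) -> merged; set of 5 now {5, 13}
Step 4: find(15) -> no change; set of 15 is {15}
Step 5: find(12) -> no change; set of 12 is {6, 12}
Step 6: find(2) -> no change; set of 2 is {2}
Step 7: union(12, 8) -> merged; set of 12 now {6, 8, 12}
Component of 8: {6, 8, 12}

Answer: 6, 8, 12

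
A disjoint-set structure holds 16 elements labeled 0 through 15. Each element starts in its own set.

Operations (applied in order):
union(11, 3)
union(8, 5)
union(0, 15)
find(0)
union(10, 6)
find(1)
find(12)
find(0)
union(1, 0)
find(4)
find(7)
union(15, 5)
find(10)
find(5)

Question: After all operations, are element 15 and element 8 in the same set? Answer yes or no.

Answer: yes

Derivation:
Step 1: union(11, 3) -> merged; set of 11 now {3, 11}
Step 2: union(8, 5) -> merged; set of 8 now {5, 8}
Step 3: union(0, 15) -> merged; set of 0 now {0, 15}
Step 4: find(0) -> no change; set of 0 is {0, 15}
Step 5: union(10, 6) -> merged; set of 10 now {6, 10}
Step 6: find(1) -> no change; set of 1 is {1}
Step 7: find(12) -> no change; set of 12 is {12}
Step 8: find(0) -> no change; set of 0 is {0, 15}
Step 9: union(1, 0) -> merged; set of 1 now {0, 1, 15}
Step 10: find(4) -> no change; set of 4 is {4}
Step 11: find(7) -> no change; set of 7 is {7}
Step 12: union(15, 5) -> merged; set of 15 now {0, 1, 5, 8, 15}
Step 13: find(10) -> no change; set of 10 is {6, 10}
Step 14: find(5) -> no change; set of 5 is {0, 1, 5, 8, 15}
Set of 15: {0, 1, 5, 8, 15}; 8 is a member.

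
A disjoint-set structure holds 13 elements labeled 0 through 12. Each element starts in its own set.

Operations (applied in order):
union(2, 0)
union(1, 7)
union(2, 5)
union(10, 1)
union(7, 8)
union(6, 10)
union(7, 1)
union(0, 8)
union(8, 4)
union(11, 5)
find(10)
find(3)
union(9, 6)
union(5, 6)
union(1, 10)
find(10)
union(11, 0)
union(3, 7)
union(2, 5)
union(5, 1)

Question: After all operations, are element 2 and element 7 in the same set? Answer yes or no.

Answer: yes

Derivation:
Step 1: union(2, 0) -> merged; set of 2 now {0, 2}
Step 2: union(1, 7) -> merged; set of 1 now {1, 7}
Step 3: union(2, 5) -> merged; set of 2 now {0, 2, 5}
Step 4: union(10, 1) -> merged; set of 10 now {1, 7, 10}
Step 5: union(7, 8) -> merged; set of 7 now {1, 7, 8, 10}
Step 6: union(6, 10) -> merged; set of 6 now {1, 6, 7, 8, 10}
Step 7: union(7, 1) -> already same set; set of 7 now {1, 6, 7, 8, 10}
Step 8: union(0, 8) -> merged; set of 0 now {0, 1, 2, 5, 6, 7, 8, 10}
Step 9: union(8, 4) -> merged; set of 8 now {0, 1, 2, 4, 5, 6, 7, 8, 10}
Step 10: union(11, 5) -> merged; set of 11 now {0, 1, 2, 4, 5, 6, 7, 8, 10, 11}
Step 11: find(10) -> no change; set of 10 is {0, 1, 2, 4, 5, 6, 7, 8, 10, 11}
Step 12: find(3) -> no change; set of 3 is {3}
Step 13: union(9, 6) -> merged; set of 9 now {0, 1, 2, 4, 5, 6, 7, 8, 9, 10, 11}
Step 14: union(5, 6) -> already same set; set of 5 now {0, 1, 2, 4, 5, 6, 7, 8, 9, 10, 11}
Step 15: union(1, 10) -> already same set; set of 1 now {0, 1, 2, 4, 5, 6, 7, 8, 9, 10, 11}
Step 16: find(10) -> no change; set of 10 is {0, 1, 2, 4, 5, 6, 7, 8, 9, 10, 11}
Step 17: union(11, 0) -> already same set; set of 11 now {0, 1, 2, 4, 5, 6, 7, 8, 9, 10, 11}
Step 18: union(3, 7) -> merged; set of 3 now {0, 1, 2, 3, 4, 5, 6, 7, 8, 9, 10, 11}
Step 19: union(2, 5) -> already same set; set of 2 now {0, 1, 2, 3, 4, 5, 6, 7, 8, 9, 10, 11}
Step 20: union(5, 1) -> already same set; set of 5 now {0, 1, 2, 3, 4, 5, 6, 7, 8, 9, 10, 11}
Set of 2: {0, 1, 2, 3, 4, 5, 6, 7, 8, 9, 10, 11}; 7 is a member.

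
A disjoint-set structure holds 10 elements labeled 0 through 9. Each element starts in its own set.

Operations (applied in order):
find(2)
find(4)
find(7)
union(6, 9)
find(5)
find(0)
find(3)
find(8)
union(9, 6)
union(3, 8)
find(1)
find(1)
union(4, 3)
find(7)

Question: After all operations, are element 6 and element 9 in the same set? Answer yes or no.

Step 1: find(2) -> no change; set of 2 is {2}
Step 2: find(4) -> no change; set of 4 is {4}
Step 3: find(7) -> no change; set of 7 is {7}
Step 4: union(6, 9) -> merged; set of 6 now {6, 9}
Step 5: find(5) -> no change; set of 5 is {5}
Step 6: find(0) -> no change; set of 0 is {0}
Step 7: find(3) -> no change; set of 3 is {3}
Step 8: find(8) -> no change; set of 8 is {8}
Step 9: union(9, 6) -> already same set; set of 9 now {6, 9}
Step 10: union(3, 8) -> merged; set of 3 now {3, 8}
Step 11: find(1) -> no change; set of 1 is {1}
Step 12: find(1) -> no change; set of 1 is {1}
Step 13: union(4, 3) -> merged; set of 4 now {3, 4, 8}
Step 14: find(7) -> no change; set of 7 is {7}
Set of 6: {6, 9}; 9 is a member.

Answer: yes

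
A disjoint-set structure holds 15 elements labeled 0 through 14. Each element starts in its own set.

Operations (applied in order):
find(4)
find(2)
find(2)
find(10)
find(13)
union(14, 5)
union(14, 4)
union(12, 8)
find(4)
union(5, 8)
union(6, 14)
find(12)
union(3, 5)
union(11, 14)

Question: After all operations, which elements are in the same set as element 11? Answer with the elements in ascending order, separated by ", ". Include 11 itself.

Step 1: find(4) -> no change; set of 4 is {4}
Step 2: find(2) -> no change; set of 2 is {2}
Step 3: find(2) -> no change; set of 2 is {2}
Step 4: find(10) -> no change; set of 10 is {10}
Step 5: find(13) -> no change; set of 13 is {13}
Step 6: union(14, 5) -> merged; set of 14 now {5, 14}
Step 7: union(14, 4) -> merged; set of 14 now {4, 5, 14}
Step 8: union(12, 8) -> merged; set of 12 now {8, 12}
Step 9: find(4) -> no change; set of 4 is {4, 5, 14}
Step 10: union(5, 8) -> merged; set of 5 now {4, 5, 8, 12, 14}
Step 11: union(6, 14) -> merged; set of 6 now {4, 5, 6, 8, 12, 14}
Step 12: find(12) -> no change; set of 12 is {4, 5, 6, 8, 12, 14}
Step 13: union(3, 5) -> merged; set of 3 now {3, 4, 5, 6, 8, 12, 14}
Step 14: union(11, 14) -> merged; set of 11 now {3, 4, 5, 6, 8, 11, 12, 14}
Component of 11: {3, 4, 5, 6, 8, 11, 12, 14}

Answer: 3, 4, 5, 6, 8, 11, 12, 14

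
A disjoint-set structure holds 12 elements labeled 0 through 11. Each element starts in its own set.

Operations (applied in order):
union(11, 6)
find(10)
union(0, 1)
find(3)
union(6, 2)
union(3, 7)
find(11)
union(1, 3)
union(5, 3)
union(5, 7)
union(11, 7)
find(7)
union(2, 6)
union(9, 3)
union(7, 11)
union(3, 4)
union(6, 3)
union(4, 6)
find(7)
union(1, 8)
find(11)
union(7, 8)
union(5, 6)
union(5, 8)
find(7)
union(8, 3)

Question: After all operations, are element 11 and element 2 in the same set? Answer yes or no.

Step 1: union(11, 6) -> merged; set of 11 now {6, 11}
Step 2: find(10) -> no change; set of 10 is {10}
Step 3: union(0, 1) -> merged; set of 0 now {0, 1}
Step 4: find(3) -> no change; set of 3 is {3}
Step 5: union(6, 2) -> merged; set of 6 now {2, 6, 11}
Step 6: union(3, 7) -> merged; set of 3 now {3, 7}
Step 7: find(11) -> no change; set of 11 is {2, 6, 11}
Step 8: union(1, 3) -> merged; set of 1 now {0, 1, 3, 7}
Step 9: union(5, 3) -> merged; set of 5 now {0, 1, 3, 5, 7}
Step 10: union(5, 7) -> already same set; set of 5 now {0, 1, 3, 5, 7}
Step 11: union(11, 7) -> merged; set of 11 now {0, 1, 2, 3, 5, 6, 7, 11}
Step 12: find(7) -> no change; set of 7 is {0, 1, 2, 3, 5, 6, 7, 11}
Step 13: union(2, 6) -> already same set; set of 2 now {0, 1, 2, 3, 5, 6, 7, 11}
Step 14: union(9, 3) -> merged; set of 9 now {0, 1, 2, 3, 5, 6, 7, 9, 11}
Step 15: union(7, 11) -> already same set; set of 7 now {0, 1, 2, 3, 5, 6, 7, 9, 11}
Step 16: union(3, 4) -> merged; set of 3 now {0, 1, 2, 3, 4, 5, 6, 7, 9, 11}
Step 17: union(6, 3) -> already same set; set of 6 now {0, 1, 2, 3, 4, 5, 6, 7, 9, 11}
Step 18: union(4, 6) -> already same set; set of 4 now {0, 1, 2, 3, 4, 5, 6, 7, 9, 11}
Step 19: find(7) -> no change; set of 7 is {0, 1, 2, 3, 4, 5, 6, 7, 9, 11}
Step 20: union(1, 8) -> merged; set of 1 now {0, 1, 2, 3, 4, 5, 6, 7, 8, 9, 11}
Step 21: find(11) -> no change; set of 11 is {0, 1, 2, 3, 4, 5, 6, 7, 8, 9, 11}
Step 22: union(7, 8) -> already same set; set of 7 now {0, 1, 2, 3, 4, 5, 6, 7, 8, 9, 11}
Step 23: union(5, 6) -> already same set; set of 5 now {0, 1, 2, 3, 4, 5, 6, 7, 8, 9, 11}
Step 24: union(5, 8) -> already same set; set of 5 now {0, 1, 2, 3, 4, 5, 6, 7, 8, 9, 11}
Step 25: find(7) -> no change; set of 7 is {0, 1, 2, 3, 4, 5, 6, 7, 8, 9, 11}
Step 26: union(8, 3) -> already same set; set of 8 now {0, 1, 2, 3, 4, 5, 6, 7, 8, 9, 11}
Set of 11: {0, 1, 2, 3, 4, 5, 6, 7, 8, 9, 11}; 2 is a member.

Answer: yes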